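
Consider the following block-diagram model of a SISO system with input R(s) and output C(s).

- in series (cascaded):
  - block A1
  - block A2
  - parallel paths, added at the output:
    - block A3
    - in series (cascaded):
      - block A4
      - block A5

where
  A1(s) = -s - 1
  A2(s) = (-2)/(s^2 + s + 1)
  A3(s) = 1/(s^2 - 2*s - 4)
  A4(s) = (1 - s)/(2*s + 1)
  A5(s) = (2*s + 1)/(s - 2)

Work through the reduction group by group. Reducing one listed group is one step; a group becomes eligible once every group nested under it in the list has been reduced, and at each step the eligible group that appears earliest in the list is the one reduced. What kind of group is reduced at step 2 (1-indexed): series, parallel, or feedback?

Answer: parallel

Working:
Step 1. reduce the series chain A4, A5
Step 2. parallel reduction of A3, (A4*A5)
Step 3. reduce the series chain A1, A2, (A3+(A4*A5))
So the answer for step 2 is parallel.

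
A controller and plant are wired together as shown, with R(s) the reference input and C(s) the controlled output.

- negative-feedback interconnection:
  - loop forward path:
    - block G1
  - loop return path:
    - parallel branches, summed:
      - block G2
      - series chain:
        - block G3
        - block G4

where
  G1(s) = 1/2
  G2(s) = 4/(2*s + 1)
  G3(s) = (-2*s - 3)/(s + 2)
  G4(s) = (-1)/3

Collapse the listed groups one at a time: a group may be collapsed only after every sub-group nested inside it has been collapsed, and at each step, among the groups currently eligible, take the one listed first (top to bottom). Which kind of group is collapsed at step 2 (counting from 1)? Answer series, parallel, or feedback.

Step 1 - combine G3, G4 in series
Step 2 - reduce the parallel group G2, (G3*G4)
Step 3 - apply the feedback formula to G1, (G2+(G3*G4))
Step 2: parallel.

Final answer: parallel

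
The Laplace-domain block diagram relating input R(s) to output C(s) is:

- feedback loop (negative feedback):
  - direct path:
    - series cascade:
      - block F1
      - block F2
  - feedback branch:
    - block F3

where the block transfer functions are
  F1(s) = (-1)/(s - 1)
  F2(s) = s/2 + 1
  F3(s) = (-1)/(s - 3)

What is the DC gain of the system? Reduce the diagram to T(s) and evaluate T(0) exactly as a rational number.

The answer is 3/4.

Reasoning:
Step 1 - cascade F1, F2 -> (-s - 2)/(2*s - 2)
Step 2 - reduce the feedback loop with forward (F1*F2) and return F3 -> (-s^2 + s + 6)/(2*s^2 - 7*s + 8)
The step-2 result is T(s). Setting s = 0: T(0) = 6/8 = 3/4.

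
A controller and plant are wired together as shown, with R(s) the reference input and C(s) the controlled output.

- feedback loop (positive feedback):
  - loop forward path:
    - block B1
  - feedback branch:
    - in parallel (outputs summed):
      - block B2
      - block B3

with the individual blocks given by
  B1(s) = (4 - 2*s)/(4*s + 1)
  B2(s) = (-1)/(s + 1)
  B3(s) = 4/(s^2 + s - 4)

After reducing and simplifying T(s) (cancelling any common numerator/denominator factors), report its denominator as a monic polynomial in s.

First reduce the diagram to T(s).

[1] combine B2, B3 in parallel; result (-s^2 + 3*s + 8)/(s^3 + 2*s^2 - 3*s - 4)
[2] feedback reduction of B1, (B2+B3); result (-2*s^4 + 14*s^2 - 4*s - 16)/(4*s^4 + 7*s^3 - 15*s - 36)
That last expression is T(s), already simplified. Scaling its denominator by 1/4 (the reciprocal of the leading coefficient) yields the monic denominator.

Answer: s^4 + 7*s^3/4 - 15*s/4 - 9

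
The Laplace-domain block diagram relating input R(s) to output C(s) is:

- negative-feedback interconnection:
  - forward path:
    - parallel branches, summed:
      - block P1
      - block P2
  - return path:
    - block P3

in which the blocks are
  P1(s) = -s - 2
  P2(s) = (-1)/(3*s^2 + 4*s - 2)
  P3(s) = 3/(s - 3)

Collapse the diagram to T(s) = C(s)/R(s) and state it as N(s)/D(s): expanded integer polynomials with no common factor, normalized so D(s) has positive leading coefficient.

Step 1: add P1, P2 (parallel) gives (-3*s^3 - 10*s^2 - 6*s + 3)/(3*s^2 + 4*s - 2)
Step 2: apply the feedback formula to (P1+P2), P3; the result is T(s) itself (integer coefficients, no common factor, positive leading denominator coefficient)

Answer: (3*s^4 + s^3 - 24*s^2 - 21*s + 9)/(6*s^3 + 35*s^2 + 32*s - 15)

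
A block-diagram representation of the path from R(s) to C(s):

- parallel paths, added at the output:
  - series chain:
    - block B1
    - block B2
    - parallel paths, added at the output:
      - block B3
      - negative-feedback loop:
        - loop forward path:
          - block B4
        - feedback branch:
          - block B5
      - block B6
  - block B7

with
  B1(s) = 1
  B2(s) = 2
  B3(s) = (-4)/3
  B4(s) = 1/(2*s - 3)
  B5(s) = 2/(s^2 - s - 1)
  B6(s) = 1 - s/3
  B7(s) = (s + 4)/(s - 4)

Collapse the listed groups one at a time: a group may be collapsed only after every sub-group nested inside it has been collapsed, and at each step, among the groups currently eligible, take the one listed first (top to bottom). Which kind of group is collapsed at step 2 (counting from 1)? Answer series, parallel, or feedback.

(1) apply the feedback formula to B4, B5
(2) reduce the parallel group B3, [B4/(1+B4*B5)], B6
(3) reduce the series chain B1, B2, (B3+[B4/(1+B4*B5)]+B6)
(4) combine (B1*B2*(B3+[B4/(1+B4*B5)]+B6)), B7 in parallel
At step 2 the group reduced is parallel.

Therefore the answer is parallel.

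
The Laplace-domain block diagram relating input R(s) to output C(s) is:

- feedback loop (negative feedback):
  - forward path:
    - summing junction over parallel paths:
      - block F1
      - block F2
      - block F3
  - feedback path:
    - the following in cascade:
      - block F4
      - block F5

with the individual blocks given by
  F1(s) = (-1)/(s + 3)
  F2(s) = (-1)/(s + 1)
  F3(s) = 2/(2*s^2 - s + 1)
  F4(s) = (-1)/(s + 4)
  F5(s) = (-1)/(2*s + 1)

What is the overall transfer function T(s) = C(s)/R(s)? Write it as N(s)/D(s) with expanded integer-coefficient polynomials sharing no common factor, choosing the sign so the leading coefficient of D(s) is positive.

Step 1: reduce the parallel group F1, F2, F3; result (-4*s^3 - 4*s^2 + 10*s + 2)/(2*s^4 + 7*s^3 + 3*s^2 + s + 3)
Step 2: cascade F4, F5; result 1/(2*s^2 + 9*s + 4)
Step 3: apply the feedback formula to (F1+F2+F3), (F4*F5); the result is T(s) itself (integer coefficients, no common factor, positive leading denominator coefficient)

Hence the answer: (-8*s^5 - 44*s^4 - 32*s^3 + 78*s^2 + 58*s + 8)/(4*s^6 + 32*s^5 + 77*s^4 + 53*s^3 + 23*s^2 + 41*s + 14)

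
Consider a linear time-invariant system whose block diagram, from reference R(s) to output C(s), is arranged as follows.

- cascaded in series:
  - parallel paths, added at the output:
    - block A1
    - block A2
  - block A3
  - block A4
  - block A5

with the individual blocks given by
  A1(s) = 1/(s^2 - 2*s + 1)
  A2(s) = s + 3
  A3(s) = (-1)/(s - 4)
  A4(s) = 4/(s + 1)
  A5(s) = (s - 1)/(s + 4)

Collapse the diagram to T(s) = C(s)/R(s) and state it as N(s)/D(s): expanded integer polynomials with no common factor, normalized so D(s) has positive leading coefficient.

First reduce the diagram to T(s).

(1) parallel reduction of A1, A2 gives (s^3 + s^2 - 5*s + 4)/(s^2 - 2*s + 1)
(2) multiply (A1+A2), A3, A4, A5 (series) - this is the overall T(s), already in the required normalized form

Answer: (-4*s^3 - 4*s^2 + 20*s - 16)/(s^4 - 17*s^2 + 16)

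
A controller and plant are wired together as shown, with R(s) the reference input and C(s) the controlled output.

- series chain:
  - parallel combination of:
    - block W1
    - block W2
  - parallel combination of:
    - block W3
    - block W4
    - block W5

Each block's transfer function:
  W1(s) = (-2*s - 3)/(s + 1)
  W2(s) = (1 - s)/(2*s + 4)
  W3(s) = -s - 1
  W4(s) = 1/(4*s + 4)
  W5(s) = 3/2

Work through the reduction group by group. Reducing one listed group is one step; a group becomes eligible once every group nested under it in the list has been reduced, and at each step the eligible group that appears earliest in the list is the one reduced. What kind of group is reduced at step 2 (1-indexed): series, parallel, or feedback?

Step 1. add W1, W2 (parallel)
Step 2. reduce the parallel group W3, W4, W5
Step 3. reduce the series chain (W1+W2), (W3+W4+W5)
At step 2 the group reduced is parallel.

Hence the answer: parallel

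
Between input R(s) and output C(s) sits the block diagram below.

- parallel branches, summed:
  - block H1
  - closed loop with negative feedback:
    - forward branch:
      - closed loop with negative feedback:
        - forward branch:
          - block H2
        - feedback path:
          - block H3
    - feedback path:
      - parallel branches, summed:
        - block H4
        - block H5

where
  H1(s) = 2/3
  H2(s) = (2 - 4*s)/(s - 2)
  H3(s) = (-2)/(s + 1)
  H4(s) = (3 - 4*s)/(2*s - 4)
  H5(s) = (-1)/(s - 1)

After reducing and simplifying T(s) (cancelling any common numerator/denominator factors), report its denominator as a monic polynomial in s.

Answer: s^4 - 2*s^3/9 - 4*s^2 + 4*s - 11/9

Working:
Step 1: collapse the loop (H2 forward, H3 return) gives (-4*s^2 - 2*s + 2)/(s^2 + 7*s - 6)
Step 2: sum the parallel branches H4, H5 gives (-4*s^2 + 5*s + 1)/(2*s^2 - 6*s + 4)
Step 3: apply the feedback formula to [H2/(1+H2*H3)], (H4+H5) gives (-4*s^4 + 10*s^3 - 10*s + 4)/(9*s^4 - 2*s^3 - 36*s^2 + 36*s - 11)
Step 4: add H1, [[H2/(1+H2*H3)]/(1+[H2/(1+H2*H3)]*(H4+H5))] (parallel) gives (6*s^4 + 26*s^3 - 72*s^2 + 42*s - 10)/(27*s^4 - 6*s^3 - 108*s^2 + 108*s - 33)
Step 4 gives the fully reduced T(s), with no common factor left to cancel. The denominator's leading coefficient is 27, so divide each of its coefficients by 27 to get the monic form.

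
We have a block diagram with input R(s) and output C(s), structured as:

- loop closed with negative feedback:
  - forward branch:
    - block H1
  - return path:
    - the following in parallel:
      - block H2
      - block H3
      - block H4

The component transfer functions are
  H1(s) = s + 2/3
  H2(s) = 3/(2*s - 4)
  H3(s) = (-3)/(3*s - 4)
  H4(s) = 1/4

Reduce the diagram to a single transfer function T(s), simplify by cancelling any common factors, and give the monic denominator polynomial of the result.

First reduce the diagram to T(s).

[1] parallel reduction of H2, H3, H4 gives (3*s^2 - 4*s + 8)/(12*s^2 - 40*s + 32)
[2] close the feedback loop around H1, (H2+H3+H4) gives (36*s^3 - 96*s^2 + 16*s + 64)/(9*s^3 + 30*s^2 - 104*s + 112)
T(s) is the step-2 result (common factors already cancelled). Leading coefficient of the denominator: 9. Divide through by 9 for the monic polynomial.

Answer: s^3 + 10*s^2/3 - 104*s/9 + 112/9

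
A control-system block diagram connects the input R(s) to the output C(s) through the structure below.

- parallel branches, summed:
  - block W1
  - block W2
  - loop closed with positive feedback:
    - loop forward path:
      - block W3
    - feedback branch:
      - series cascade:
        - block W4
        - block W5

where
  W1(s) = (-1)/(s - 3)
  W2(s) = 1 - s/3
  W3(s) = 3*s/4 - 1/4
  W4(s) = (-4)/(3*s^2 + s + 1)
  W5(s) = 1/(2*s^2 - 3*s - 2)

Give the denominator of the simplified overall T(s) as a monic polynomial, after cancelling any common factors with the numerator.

[1] multiply W4, W5 (series) gives (-4)/(6*s^4 - 7*s^3 - 7*s^2 - 5*s - 2)
[2] close the feedback loop around W3, (W4*W5) gives (18*s^5 - 27*s^4 - 14*s^3 - 8*s^2 - s + 2)/(24*s^4 - 28*s^3 - 28*s^2 - 8*s - 12)
[3] combine W1, W2, [W3/(1-W3*(W4*W5))] in parallel gives (30*s^6 - 71*s^5 - 227*s^4 + 278*s^3 + 369*s^2 + 39*s + 126)/(72*s^5 - 300*s^4 + 168*s^3 + 228*s^2 + 36*s + 108)
T(s) is the step-3 result (common factors already cancelled). Leading coefficient of the denominator: 72. Divide through by 72 for the monic polynomial.

Hence the answer: s^5 - 25*s^4/6 + 7*s^3/3 + 19*s^2/6 + s/2 + 3/2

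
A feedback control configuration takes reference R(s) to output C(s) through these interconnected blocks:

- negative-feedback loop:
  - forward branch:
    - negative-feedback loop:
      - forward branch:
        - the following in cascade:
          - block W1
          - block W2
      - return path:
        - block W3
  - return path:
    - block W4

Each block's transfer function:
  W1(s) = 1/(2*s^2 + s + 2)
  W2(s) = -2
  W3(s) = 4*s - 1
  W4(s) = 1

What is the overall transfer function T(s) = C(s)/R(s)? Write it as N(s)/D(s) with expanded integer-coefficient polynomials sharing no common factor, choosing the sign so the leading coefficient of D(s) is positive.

First reduce the diagram to T(s).

Step 1. series reduction of W1, W2; result (-2)/(2*s^2 + s + 2)
Step 2. feedback reduction of (W1*W2), W3; result (-2)/(2*s^2 - 7*s + 4)
Step 3. collapse the loop ([(W1*W2)/(1+(W1*W2)*W3)] forward, W4 return), giving the overall T(s)

Answer: (-2)/(2*s^2 - 7*s + 2)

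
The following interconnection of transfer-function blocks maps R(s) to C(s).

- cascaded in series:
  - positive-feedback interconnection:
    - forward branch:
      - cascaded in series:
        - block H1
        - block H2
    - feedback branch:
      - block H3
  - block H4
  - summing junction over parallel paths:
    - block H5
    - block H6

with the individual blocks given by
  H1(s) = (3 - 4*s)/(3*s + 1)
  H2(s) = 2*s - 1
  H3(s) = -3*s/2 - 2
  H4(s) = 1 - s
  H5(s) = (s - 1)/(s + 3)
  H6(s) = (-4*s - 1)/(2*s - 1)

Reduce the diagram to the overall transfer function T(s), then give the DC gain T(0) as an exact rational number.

Reducing step by step:

Step 1. cascade H1, H2; result (-8*s^2 + 10*s - 3)/(3*s + 1)
Step 2. close the feedback loop around (H1*H2), H3; result (16*s^2 - 20*s + 6)/(24*s^3 + 2*s^2 - 37*s + 10)
Step 3. sum the parallel branches H5, H6; result (-2*s^2 - 16*s - 2)/(2*s^2 + 5*s - 3)
Step 4. reduce the series chain [(H1*H2)/(1-(H1*H2)*H3)], H4, (H5+H6); result (16*s^4 + 100*s^3 - 196*s^2 + 68*s + 12)/(24*s^4 + 74*s^3 - 31*s^2 - 101*s + 30)
DC gain: substitute s = 0 into T(s) from step 4: T(0) = 12/30 = 2/5.

Answer: 2/5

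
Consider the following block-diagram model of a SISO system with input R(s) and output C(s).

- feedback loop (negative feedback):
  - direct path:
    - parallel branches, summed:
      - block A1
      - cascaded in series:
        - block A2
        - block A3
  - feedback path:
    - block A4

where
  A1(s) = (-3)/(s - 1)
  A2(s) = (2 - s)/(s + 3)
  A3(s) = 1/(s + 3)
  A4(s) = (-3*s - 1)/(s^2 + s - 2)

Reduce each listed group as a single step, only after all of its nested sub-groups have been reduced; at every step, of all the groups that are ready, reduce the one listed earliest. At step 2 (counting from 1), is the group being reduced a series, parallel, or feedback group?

Reducing step by step:

Step 1: reduce the series chain A2, A3
Step 2: combine A1, (A2*A3) in parallel
Step 3: collapse the loop ((A1+(A2*A3)) forward, A4 return)
Step 2: parallel.

Answer: parallel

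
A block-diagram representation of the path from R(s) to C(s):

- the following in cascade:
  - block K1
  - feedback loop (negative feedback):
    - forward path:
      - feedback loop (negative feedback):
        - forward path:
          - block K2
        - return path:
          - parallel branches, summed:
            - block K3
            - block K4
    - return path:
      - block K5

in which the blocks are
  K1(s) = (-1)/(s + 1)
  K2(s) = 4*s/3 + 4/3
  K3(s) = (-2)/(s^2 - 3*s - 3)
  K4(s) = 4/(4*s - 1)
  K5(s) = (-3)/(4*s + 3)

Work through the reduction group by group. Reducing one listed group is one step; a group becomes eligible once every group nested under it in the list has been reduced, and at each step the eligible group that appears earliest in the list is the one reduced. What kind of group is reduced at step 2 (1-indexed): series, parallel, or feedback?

[1] parallel reduction of K3, K4
[2] collapse the loop (K2 forward, (K3+K4) return)
[3] reduce the feedback loop with forward [K2/(1+K2*(K3+K4))] and return K5
[4] reduce the series chain K1, [[K2/(1+K2*(K3+K4))]/(1+[K2/(1+K2*(K3+K4))]*K5)]
At step 2 the group reduced is feedback.

Hence the answer: feedback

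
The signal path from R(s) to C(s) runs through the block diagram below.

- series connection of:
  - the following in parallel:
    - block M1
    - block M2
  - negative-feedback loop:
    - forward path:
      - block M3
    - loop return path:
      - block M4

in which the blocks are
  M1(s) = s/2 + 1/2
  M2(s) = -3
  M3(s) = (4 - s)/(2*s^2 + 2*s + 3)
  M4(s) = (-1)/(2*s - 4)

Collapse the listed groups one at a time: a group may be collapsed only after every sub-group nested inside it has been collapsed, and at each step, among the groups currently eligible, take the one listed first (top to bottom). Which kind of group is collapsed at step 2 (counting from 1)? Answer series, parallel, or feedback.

Answer: feedback

Working:
Step 1: sum the parallel branches M1, M2
Step 2: apply the feedback formula to M3, M4
Step 3: reduce the series chain (M1+M2), [M3/(1+M3*M4)]
Step 2 collapses a feedback group.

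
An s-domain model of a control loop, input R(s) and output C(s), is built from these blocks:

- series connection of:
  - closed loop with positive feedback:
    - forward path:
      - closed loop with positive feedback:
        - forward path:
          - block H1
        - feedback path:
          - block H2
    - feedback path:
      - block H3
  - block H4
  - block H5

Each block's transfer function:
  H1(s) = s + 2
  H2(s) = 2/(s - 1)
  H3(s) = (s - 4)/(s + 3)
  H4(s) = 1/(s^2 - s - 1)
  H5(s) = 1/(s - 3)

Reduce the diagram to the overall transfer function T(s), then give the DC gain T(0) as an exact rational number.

The answer is 2/23.

Reasoning:
Step 1: feedback reduction of H1, H2 = (-s^2 - s + 2)/(s + 5)
Step 2: feedback reduction of [H1/(1-H1*H2)], H3 = (-s^3 - 4*s^2 - s + 6)/(s^3 - 2*s^2 + 2*s + 23)
Step 3: reduce the series chain [[H1/(1-H1*H2)]/(1-[H1/(1-H1*H2)]*H3)], H4, H5 = (-s^3 - 4*s^2 - s + 6)/(s^6 - 6*s^5 + 12*s^4 + 14*s^3 - 94*s^2 + 52*s + 69)
Step 3 gives the overall T(s). Then T(0) = 6/69 = 2/23.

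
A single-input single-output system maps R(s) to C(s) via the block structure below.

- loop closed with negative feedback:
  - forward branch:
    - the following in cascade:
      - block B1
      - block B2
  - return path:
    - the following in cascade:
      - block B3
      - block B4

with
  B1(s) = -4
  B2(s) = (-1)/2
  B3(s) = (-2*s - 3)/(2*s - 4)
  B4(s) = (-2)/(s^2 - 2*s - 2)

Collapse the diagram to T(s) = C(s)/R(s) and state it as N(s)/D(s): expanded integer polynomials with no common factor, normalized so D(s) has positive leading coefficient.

[1] combine B1, B2 in series, giving 2
[2] multiply B3, B4 (series), giving (2*s + 3)/(s^3 - 4*s^2 + 2*s + 4)
[3] apply the feedback formula to (B1*B2), (B3*B4) - this is the overall T(s), already in the required normalized form

Answer: (2*s^3 - 8*s^2 + 4*s + 8)/(s^3 - 4*s^2 + 6*s + 10)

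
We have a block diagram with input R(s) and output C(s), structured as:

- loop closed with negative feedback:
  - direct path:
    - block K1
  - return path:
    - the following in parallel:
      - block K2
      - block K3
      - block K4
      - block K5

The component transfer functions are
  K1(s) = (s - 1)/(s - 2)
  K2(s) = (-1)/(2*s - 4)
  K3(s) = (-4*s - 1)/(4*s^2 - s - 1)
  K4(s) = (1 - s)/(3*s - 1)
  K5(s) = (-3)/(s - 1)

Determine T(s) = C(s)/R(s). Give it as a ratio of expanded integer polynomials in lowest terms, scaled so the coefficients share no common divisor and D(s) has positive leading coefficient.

[1] sum the parallel branches K2, K3, K4, K5 = (-8*s^5 - 74*s^4 + 233*s^3 - 111*s^2 - 29*s + 13)/(24*s^5 - 86*s^4 + 86*s^3 - 14*s^2 - 14*s + 4)
[2] close the feedback loop around K1, (K2+K3+K4+K5): this yields T(s), and no further normalization is needed

Hence the answer: (24*s^5 - 86*s^4 + 86*s^3 - 14*s^2 - 14*s + 4)/(16*s^5 - 184*s^4 + 381*s^3 - 149*s^2 - 53*s + 21)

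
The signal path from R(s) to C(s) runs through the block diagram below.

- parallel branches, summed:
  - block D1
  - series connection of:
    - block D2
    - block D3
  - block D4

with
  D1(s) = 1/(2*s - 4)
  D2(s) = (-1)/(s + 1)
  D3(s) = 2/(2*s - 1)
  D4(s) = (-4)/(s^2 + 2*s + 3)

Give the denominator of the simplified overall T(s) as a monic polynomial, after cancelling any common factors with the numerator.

Step 1: reduce the series chain D2, D3 -> (-2)/(2*s^2 + s - 1)
Step 2: combine D1, (D2*D3), D4 in parallel -> (2*s^4 - 15*s^3 + 31*s^2 + 29*s + 5)/(4*s^5 + 2*s^4 - 6*s^3 - 26*s^2 - 10*s + 12)
That last expression is T(s), already simplified. Scaling its denominator by 1/4 (the reciprocal of the leading coefficient) yields the monic denominator.

Final answer: s^5 + s^4/2 - 3*s^3/2 - 13*s^2/2 - 5*s/2 + 3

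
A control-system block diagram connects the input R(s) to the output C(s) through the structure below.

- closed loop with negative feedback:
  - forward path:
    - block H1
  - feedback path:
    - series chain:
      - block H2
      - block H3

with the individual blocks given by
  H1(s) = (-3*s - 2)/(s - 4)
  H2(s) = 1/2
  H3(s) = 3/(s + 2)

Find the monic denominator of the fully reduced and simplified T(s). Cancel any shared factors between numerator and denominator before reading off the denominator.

Answer: s^2 - 13*s/2 - 11

Working:
Step 1: series reduction of H2, H3, giving 3/(2*s + 4)
Step 2: apply the feedback formula to H1, (H2*H3), giving (-6*s^2 - 16*s - 8)/(2*s^2 - 13*s - 22)
That last expression is T(s), already simplified. Scaling its denominator by 1/2 (the reciprocal of the leading coefficient) yields the monic denominator.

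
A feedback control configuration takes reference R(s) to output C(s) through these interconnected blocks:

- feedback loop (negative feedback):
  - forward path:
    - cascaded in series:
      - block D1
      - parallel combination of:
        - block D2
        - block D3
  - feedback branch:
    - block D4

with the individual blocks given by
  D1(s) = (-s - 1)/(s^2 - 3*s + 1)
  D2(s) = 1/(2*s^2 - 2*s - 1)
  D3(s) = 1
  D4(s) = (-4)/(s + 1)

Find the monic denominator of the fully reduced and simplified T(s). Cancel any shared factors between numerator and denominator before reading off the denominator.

First reduce the diagram to T(s).

1. sum the parallel branches D2, D3: (2*s^2 - 2*s)/(2*s^2 - 2*s - 1)
2. series reduction of D1, (D2+D3): (-2*s^3 + 2*s)/(2*s^4 - 8*s^3 + 7*s^2 + s - 1)
3. close the feedback loop around (D1*(D2+D3)), D4: (-2*s^3 + 2*s)/(2*s^4 - 8*s^3 + 15*s^2 - 7*s - 1)
Step 3 gives the fully reduced T(s), with no common factor left to cancel. The denominator's leading coefficient is 2, so divide each of its coefficients by 2 to get the monic form.

Answer: s^4 - 4*s^3 + 15*s^2/2 - 7*s/2 - 1/2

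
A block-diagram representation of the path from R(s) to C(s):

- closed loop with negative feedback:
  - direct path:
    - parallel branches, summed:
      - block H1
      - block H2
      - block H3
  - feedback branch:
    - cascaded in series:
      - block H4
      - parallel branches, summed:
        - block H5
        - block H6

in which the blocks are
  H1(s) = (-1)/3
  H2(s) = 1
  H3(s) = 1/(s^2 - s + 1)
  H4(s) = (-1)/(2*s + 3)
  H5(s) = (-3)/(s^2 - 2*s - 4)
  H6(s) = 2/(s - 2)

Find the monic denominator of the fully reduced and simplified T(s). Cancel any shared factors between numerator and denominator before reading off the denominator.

The answer is s^6 - 7*s^5/2 - 19*s^4/6 + 29*s^3/2 - 16*s^2/3 + 7*s/6 + 41/3.

Reasoning:
1. parallel reduction of H1, H2, H3: (2*s^2 - 2*s + 5)/(3*s^2 - 3*s + 3)
2. reduce the parallel group H5, H6: (2*s^2 - 7*s - 2)/(s^3 - 4*s^2 + 8)
3. series reduction of H4, (H5+H6): (-2*s^2 + 7*s + 2)/(2*s^4 - 5*s^3 - 12*s^2 + 16*s + 24)
4. apply the feedback formula to (H1+H2+H3), (H4*(H5+H6)): (4*s^6 - 14*s^5 - 4*s^4 + 31*s^3 - 44*s^2 + 32*s + 120)/(6*s^6 - 21*s^5 - 19*s^4 + 87*s^3 - 32*s^2 + 7*s + 82)
T(s) is the step-4 result (common factors already cancelled). Leading coefficient of the denominator: 6. Divide through by 6 for the monic polynomial.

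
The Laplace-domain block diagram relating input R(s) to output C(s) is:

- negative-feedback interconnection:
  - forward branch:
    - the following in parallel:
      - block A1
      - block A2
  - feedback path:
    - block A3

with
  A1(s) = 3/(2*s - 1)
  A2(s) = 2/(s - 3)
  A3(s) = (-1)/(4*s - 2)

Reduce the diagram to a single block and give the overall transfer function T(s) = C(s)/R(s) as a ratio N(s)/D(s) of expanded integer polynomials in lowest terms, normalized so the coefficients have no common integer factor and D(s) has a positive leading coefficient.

The answer is (28*s^2 - 58*s + 22)/(8*s^3 - 32*s^2 + 19*s + 5).

Reasoning:
Step 1. sum the parallel branches A1, A2; result (7*s - 11)/(2*s^2 - 7*s + 3)
Step 2. close the feedback loop around (A1+A2), A3 - this is the overall T(s), already in the required normalized form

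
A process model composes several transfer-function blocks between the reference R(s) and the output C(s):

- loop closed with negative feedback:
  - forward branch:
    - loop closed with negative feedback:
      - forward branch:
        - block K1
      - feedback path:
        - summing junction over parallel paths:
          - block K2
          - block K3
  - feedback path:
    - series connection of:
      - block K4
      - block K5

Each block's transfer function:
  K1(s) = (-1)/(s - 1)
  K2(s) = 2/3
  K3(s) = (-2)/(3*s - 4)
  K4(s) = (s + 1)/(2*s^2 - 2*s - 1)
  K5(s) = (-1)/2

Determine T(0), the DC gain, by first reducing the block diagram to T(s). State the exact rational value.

(1) add K2, K3 (parallel); result (6*s - 14)/(9*s - 12)
(2) collapse the loop (K1 forward, (K2+K3) return); result (12 - 9*s)/(9*s^2 - 27*s + 26)
(3) series reduction of K4, K5; result (-s - 1)/(4*s^2 - 4*s - 2)
(4) close the feedback loop around [K1/(1+K1*(K2+K3))], (K4*K5); result (-36*s^3 + 84*s^2 - 30*s - 24)/(36*s^4 - 144*s^3 + 203*s^2 - 53*s - 64)
Evaluating the step-4 result (the overall T(s)) at s = 0 gives T(0) = -24/(-64) = 3/8.

Hence the answer: 3/8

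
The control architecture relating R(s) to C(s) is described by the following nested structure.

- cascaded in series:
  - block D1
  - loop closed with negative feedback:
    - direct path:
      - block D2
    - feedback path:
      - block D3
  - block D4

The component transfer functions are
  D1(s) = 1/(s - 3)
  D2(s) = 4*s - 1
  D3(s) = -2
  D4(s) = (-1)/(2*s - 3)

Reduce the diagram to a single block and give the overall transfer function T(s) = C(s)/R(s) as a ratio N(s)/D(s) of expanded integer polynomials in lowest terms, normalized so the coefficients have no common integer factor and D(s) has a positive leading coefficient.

Answer: (4*s - 1)/(16*s^3 - 78*s^2 + 99*s - 27)

Working:
(1) apply the feedback formula to D2, D3: (1 - 4*s)/(8*s - 3)
(2) multiply D1, [D2/(1+D2*D3)], D4 (series), which is the overall transfer function T(s) = C(s)/R(s) in lowest terms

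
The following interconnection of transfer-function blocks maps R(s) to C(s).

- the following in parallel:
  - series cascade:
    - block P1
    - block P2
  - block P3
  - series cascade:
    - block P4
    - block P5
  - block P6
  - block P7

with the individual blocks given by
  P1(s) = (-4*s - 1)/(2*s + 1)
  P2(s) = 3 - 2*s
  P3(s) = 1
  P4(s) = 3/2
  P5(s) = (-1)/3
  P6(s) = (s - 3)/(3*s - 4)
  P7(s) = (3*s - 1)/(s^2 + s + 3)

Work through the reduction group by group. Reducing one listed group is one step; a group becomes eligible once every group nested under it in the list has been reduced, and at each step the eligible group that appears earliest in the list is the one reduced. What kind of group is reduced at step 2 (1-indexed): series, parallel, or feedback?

Reducing step by step:

(1) cascade P1, P2
(2) multiply P4, P5 (series)
(3) parallel reduction of (P1*P2), P3, (P4*P5), P6, P7
Step 2 collapses a series group.

Answer: series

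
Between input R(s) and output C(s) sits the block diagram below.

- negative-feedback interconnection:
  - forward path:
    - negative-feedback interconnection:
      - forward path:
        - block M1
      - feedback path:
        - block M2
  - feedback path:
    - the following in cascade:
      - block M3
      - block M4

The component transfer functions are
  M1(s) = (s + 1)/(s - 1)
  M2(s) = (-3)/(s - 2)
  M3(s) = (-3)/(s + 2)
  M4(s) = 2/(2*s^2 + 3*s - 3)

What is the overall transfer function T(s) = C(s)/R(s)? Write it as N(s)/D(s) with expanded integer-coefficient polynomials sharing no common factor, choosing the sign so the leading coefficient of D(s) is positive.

The answer is (2*s^5 + 5*s^4 - 8*s^3 - 23*s^2 + 12)/(2*s^5 - 5*s^4 - 41*s^3 - 37*s^2 + 39*s + 18).

Reasoning:
[1] close the feedback loop around M1, M2 = (s^2 - s - 2)/(s^2 - 6*s - 1)
[2] cascade M3, M4 = (-6)/(2*s^3 + 7*s^2 + 3*s - 6)
[3] apply the feedback formula to [M1/(1+M1*M2)], (M3*M4); the result is T(s) itself (integer coefficients, no common factor, positive leading denominator coefficient)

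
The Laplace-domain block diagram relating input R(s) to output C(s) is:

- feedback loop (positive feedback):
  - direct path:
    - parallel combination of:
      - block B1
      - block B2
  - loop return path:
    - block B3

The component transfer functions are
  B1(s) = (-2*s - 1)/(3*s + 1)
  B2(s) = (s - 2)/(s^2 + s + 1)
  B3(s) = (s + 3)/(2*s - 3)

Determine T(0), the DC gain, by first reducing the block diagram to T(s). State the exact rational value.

Reducing step by step:

1. reduce the parallel group B1, B2; result (-2*s^3 - 8*s - 3)/(3*s^3 + 4*s^2 + 4*s + 1)
2. collapse the loop ((B1+B2) forward, B3 return); result (-4*s^4 + 6*s^3 - 16*s^2 + 18*s + 9)/(8*s^4 + 5*s^3 + 4*s^2 + 17*s + 6)
Evaluating the step-2 result (the overall T(s)) at s = 0 gives T(0) = 9/6 = 3/2.

Answer: 3/2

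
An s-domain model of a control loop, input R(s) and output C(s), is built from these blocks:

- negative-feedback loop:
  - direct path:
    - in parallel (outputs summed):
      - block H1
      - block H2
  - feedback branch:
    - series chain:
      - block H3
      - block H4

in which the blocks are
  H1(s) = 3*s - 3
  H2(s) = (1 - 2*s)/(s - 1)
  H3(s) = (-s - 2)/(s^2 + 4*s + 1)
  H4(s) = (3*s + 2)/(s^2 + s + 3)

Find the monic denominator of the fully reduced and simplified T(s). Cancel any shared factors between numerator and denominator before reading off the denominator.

The answer is s^5 - 5*s^4 + 3*s^3 + 45*s^2 - 10*s - 19.

Reasoning:
1. combine H1, H2 in parallel, giving (3*s^2 - 8*s + 4)/(s - 1)
2. combine H3, H4 in series, giving (-3*s^2 - 8*s - 4)/(s^4 + 5*s^3 + 8*s^2 + 13*s + 3)
3. feedback reduction of (H1+H2), (H3*H4), giving (3*s^6 + 7*s^5 - 12*s^4 - 5*s^3 - 63*s^2 + 28*s + 12)/(s^5 - 5*s^4 + 3*s^3 + 45*s^2 - 10*s - 19)
Step 3 gives the fully reduced T(s), with no common factor left to cancel. The denominator is already monic (leading coefficient 1).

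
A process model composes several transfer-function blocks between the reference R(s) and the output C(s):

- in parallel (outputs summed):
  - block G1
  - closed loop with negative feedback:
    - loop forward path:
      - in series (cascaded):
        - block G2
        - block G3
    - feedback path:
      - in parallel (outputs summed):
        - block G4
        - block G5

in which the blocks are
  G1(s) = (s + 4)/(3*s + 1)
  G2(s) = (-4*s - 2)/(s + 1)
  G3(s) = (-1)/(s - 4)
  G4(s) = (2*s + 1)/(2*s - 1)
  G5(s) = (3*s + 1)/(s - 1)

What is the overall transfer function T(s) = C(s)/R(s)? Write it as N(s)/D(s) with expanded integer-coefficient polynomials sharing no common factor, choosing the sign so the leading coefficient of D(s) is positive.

Answer: (2*s^5 + 55*s^4 + 86*s^3 + 23*s^2 - 16*s - 30)/(6*s^5 + 71*s^4 + 53*s^3 + s^2 - 27*s - 8)

Working:
Step 1 - multiply G2, G3 (series), giving (4*s + 2)/(s^2 - 3*s - 4)
Step 2 - combine G4, G5 in parallel, giving (8*s^2 - 2*s - 2)/(2*s^2 - 3*s + 1)
Step 3 - feedback reduction of (G2*G3), (G4+G5), giving (8*s^3 - 8*s^2 - 2*s + 2)/(2*s^4 + 23*s^3 + 10*s^2 - 3*s - 8)
Step 4 - add G1, [(G2*G3)/(1+(G2*G3)*(G4+G5))] (parallel), giving the overall T(s)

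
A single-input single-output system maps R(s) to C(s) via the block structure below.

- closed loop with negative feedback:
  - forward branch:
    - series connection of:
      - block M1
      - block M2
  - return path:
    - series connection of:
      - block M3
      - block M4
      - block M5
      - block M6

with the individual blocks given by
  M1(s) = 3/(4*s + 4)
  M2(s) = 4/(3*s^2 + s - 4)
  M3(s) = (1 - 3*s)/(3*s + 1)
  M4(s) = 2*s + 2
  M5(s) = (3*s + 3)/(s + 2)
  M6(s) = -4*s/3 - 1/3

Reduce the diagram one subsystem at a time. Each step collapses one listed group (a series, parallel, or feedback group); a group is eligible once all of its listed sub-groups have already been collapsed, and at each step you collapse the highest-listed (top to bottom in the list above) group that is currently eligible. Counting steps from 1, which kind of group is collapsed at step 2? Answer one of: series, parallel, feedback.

Step 1 - reduce the series chain M1, M2
Step 2 - reduce the series chain M3, M4, M5, M6
Step 3 - feedback reduction of (M1*M2), (M3*M4*M5*M6)
Step 2 collapses a series group.

Answer: series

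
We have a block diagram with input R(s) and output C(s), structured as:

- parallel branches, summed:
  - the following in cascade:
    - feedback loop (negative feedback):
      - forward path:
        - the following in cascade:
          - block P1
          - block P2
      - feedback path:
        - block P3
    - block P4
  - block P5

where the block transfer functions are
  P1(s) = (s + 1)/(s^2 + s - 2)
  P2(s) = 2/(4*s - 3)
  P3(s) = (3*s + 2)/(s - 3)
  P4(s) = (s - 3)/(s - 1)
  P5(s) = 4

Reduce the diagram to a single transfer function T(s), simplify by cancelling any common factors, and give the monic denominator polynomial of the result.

Reducing step by step:

Step 1: cascade P1, P2 gives (2*s + 2)/(4*s^3 + s^2 - 11*s + 6)
Step 2: feedback reduction of (P1*P2), P3 gives (2*s^2 - 4*s - 6)/(4*s^4 - 11*s^3 - 8*s^2 + 49*s - 14)
Step 3: multiply [(P1*P2)/(1+(P1*P2)*P3)], P4 (series) gives (2*s^3 - 10*s^2 + 6*s + 18)/(4*s^5 - 15*s^4 + 3*s^3 + 57*s^2 - 63*s + 14)
Step 4: combine ([(P1*P2)/(1+(P1*P2)*P3)]*P4), P5 in parallel gives (16*s^5 - 60*s^4 + 14*s^3 + 218*s^2 - 246*s + 74)/(4*s^5 - 15*s^4 + 3*s^3 + 57*s^2 - 63*s + 14)
No further cancellation is possible in the step-4 result, so that is T(s). Its denominator becomes monic after dividing by the leading coefficient 4.

Answer: s^5 - 15*s^4/4 + 3*s^3/4 + 57*s^2/4 - 63*s/4 + 7/2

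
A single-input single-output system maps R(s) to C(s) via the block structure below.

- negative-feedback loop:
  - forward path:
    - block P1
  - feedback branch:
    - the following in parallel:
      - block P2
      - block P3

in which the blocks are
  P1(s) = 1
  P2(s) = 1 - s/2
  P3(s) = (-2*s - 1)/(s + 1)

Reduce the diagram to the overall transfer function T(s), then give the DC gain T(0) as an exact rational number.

The answer is 1.

Reasoning:
Step 1 - sum the parallel branches P2, P3 gives (-s^2 - 3*s)/(2*s + 2)
Step 2 - reduce the feedback loop with forward P1 and return (P2+P3) gives (-2*s - 2)/(s^2 + s - 2)
DC gain: substitute s = 0 into T(s) from step 2: T(0) = -2/(-2) = 1.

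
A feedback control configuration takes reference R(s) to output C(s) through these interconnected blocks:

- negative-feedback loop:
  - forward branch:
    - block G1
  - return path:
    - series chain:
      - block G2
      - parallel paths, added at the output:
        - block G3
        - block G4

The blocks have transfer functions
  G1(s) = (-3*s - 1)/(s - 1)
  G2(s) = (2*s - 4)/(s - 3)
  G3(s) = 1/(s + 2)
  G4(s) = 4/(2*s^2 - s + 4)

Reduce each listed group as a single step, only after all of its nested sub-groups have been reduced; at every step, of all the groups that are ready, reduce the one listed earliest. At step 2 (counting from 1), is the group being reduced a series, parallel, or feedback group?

Step 1. reduce the parallel group G3, G4
Step 2. combine G2, (G3+G4) in series
Step 3. reduce the feedback loop with forward G1 and return (G2*(G3+G4))
Step 2: series.

Hence the answer: series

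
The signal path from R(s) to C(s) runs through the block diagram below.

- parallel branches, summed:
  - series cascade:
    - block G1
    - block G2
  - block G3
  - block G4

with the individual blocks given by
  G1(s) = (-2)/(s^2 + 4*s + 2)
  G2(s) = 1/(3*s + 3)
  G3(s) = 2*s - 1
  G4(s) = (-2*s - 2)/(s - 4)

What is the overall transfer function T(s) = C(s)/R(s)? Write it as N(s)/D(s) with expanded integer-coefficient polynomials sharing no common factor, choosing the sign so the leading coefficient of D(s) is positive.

Reducing step by step:

Step 1 - combine G1, G2 in series, giving (-2)/(3*s^3 + 15*s^2 + 18*s + 6)
Step 2 - reduce the parallel group (G1*G2), G3, G4, giving the overall T(s)

Answer: (6*s^5 - 3*s^4 - 123*s^3 - 156*s^2 - 32*s + 20)/(3*s^4 + 3*s^3 - 42*s^2 - 66*s - 24)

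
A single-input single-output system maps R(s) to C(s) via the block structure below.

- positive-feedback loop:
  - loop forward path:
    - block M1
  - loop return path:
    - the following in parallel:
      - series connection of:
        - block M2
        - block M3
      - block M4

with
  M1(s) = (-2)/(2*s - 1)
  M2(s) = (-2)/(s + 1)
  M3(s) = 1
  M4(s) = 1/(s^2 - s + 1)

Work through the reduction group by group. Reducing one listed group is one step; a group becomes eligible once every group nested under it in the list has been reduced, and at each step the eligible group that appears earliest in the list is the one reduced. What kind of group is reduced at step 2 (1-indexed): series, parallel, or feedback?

[1] combine M2, M3 in series
[2] parallel reduction of (M2*M3), M4
[3] reduce the feedback loop with forward M1 and return ((M2*M3)+M4)
Step 2: parallel.

Answer: parallel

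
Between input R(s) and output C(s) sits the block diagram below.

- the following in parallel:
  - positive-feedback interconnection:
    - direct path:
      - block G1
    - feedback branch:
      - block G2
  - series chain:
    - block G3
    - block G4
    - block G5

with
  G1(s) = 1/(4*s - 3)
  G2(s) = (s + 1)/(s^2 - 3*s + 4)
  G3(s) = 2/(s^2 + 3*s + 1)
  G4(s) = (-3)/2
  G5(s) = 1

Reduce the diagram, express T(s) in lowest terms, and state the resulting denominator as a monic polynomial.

The answer is s^5 - 3*s^4/4 - 17*s^3/4 + 11*s^2 - 15*s/4 - 13/4.

Reasoning:
Step 1: collapse the loop (G1 forward, G2 return): (s^2 - 3*s + 4)/(4*s^3 - 15*s^2 + 24*s - 13)
Step 2: reduce the series chain G3, G4, G5: (-3)/(s^2 + 3*s + 1)
Step 3: sum the parallel branches [G1/(1-G1*G2)], (G3*G4*G5): (s^4 - 12*s^3 + 41*s^2 - 63*s + 43)/(4*s^5 - 3*s^4 - 17*s^3 + 44*s^2 - 15*s - 13)
The result of step 3 is T(s) in lowest terms. Its denominator has leading coefficient 4; dividing the denominator through by 4 makes it monic.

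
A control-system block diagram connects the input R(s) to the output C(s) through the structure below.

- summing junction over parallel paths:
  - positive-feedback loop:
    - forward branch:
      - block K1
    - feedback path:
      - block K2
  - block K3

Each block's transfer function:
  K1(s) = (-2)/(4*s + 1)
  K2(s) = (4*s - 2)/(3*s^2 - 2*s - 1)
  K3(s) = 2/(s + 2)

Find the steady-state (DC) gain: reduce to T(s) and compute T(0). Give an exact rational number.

Answer: 3/5

Working:
Step 1 - apply the feedback formula to K1, K2; result (-6*s^2 + 4*s + 2)/(12*s^3 - 5*s^2 + 2*s - 5)
Step 2 - combine [K1/(1-K1*K2)], K3 in parallel; result (18*s^3 - 18*s^2 + 14*s - 6)/(12*s^4 + 19*s^3 - 8*s^2 - s - 10)
Evaluating the step-2 result (the overall T(s)) at s = 0 gives T(0) = -6/(-10) = 3/5.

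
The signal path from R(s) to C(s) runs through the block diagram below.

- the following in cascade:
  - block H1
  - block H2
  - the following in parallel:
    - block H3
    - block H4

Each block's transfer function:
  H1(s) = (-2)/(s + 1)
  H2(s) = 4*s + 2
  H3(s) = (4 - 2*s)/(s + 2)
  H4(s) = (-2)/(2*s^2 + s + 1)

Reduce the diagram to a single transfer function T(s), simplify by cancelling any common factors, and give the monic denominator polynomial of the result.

Answer: s^4 + 7*s^3/2 + 4*s^2 + 5*s/2 + 1

Working:
(1) parallel reduction of H3, H4 -> (-4*s^3 + 6*s^2)/(2*s^3 + 5*s^2 + 3*s + 2)
(2) combine H1, H2, (H3+H4) in series -> (32*s^4 - 32*s^3 - 24*s^2)/(2*s^4 + 7*s^3 + 8*s^2 + 5*s + 2)
That last expression is T(s), already simplified. Scaling its denominator by 1/2 (the reciprocal of the leading coefficient) yields the monic denominator.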